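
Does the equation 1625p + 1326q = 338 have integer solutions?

yes

gcd(1625, 1326) = 13  (1625 = 1*1326 + 299, 1326 = 4*299 + 130, 299 = 2*130 + 39, 130 = 3*39 + 13, 39 = 3*13).
13 divides 338, so integer solutions exist.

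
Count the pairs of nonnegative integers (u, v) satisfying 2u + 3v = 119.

20

gcd(3, 2):
  3 = 1*2 + 1
  2 = 2*1
so gcd(3, 2) = 1.
Back-substitute for Bézout coefficients:
  1 = 3 - 1*2
  ... = 2*(-1) + 3*(1)
Scale by 119: one solution is (-119, 119). Reduce u mod 3: (1, 39).
General: u = 1 + 3t, v = 39 - 2t.
u ≥ 0 ⇒ t ≥ 0; v ≥ 0 ⇒ t ≤ 19. So t ∈ [0, 19]: 20 solutions.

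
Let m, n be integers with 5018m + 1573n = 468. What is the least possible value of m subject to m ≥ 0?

91

gcd(5018, 1573):
  5018 = 3·1573 + 299
  1573 = 5·299 + 78
  299 = 3·78 + 65
  78 = 1·65 + 13
  65 = 5·13
so gcd(5018, 1573) = 13.
13 divides 468, so solutions exist.
Back-substitute for Bézout coefficients:
  13 = 78 - 1·65
  ... = 5018·(-21) + 1573·(67)
Scale by 468/13 = 36: (m₀, n₀) = (-756, 2412).
General solution: m = -756 + 121t, n = 2412 - 386t for integer t.
m ≥ 0: smallest is -756 mod 121 = 91 (at t = 7), with n = -290.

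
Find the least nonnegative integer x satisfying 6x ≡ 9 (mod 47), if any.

25

gcd(47, 6):
  47 = 7*6 + 5
  6 = 1*5 + 1
  5 = 5*1
so gcd(47, 6) = 1.
1 divides 9, so solutions exist.
Back-substitute for Bézout coefficients:
  1 = 6 - 1*5
  ... = 6*(8) + 47*(-1)
So 6*(8) ≡ 1 (mod 47); multiply by 9: x ≡ 72 (mod 47).
Smallest nonnegative: x = 72 mod 47 = 25.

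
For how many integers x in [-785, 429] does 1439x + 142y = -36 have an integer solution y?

8

gcd(1439, 142):
  1439 = 10·142 + 19
  142 = 7·19 + 9
  19 = 2·9 + 1
  9 = 9·1
so gcd(1439, 142) = 1.
Back-substitute for Bézout coefficients:
  1 = 19 - 2·9
  ... = 1439·(15) + 142·(-152)
Scale by -36: particular solution (-540, 5472); reduce x mod 142: (28, -284).
General solution: x = 28 + 142t, y = -284 - 1439t for integer t.
-785 ≤ 28 + 142t ≤ 429 gives t ∈ [-5, 2], which is 8 values.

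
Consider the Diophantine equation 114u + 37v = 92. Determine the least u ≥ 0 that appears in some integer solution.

gcd(114, 37):
  114 = 3·37 + 3
  37 = 12·3 + 1
  3 = 3·1
so gcd(114, 37) = 1.
1 divides 92, so solutions exist.
Back-substitute for Bézout coefficients:
  1 = 37 - 12·3
  ... = 114·(-12) + 37·(37)
Scale by 92/1 = 92: (u₀, v₀) = (-1104, 3404).
General solution: u = -1104 + 37t, v = 3404 - 114t for integer t.
u ≥ 0: smallest is -1104 mod 37 = 6 (at t = 30), with v = -16.

6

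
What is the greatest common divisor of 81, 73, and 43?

gcd(81, 73) = 1.
gcd(1, 43) = 1.

1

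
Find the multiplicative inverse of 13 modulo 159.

gcd(159, 13):
  159 = 12*13 + 3
  13 = 4*3 + 1
  3 = 3*1
so gcd(159, 13) = 1.
Back-substitute for Bézout coefficients:
  1 = 13 - 4*3
  ... = 13*(49) + 159*(-4)
So 13*49 ≡ 1 (mod 159), and 49 mod 159 = 49.

49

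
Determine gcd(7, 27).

gcd(27, 7):
  27 = 3·7 + 6
  7 = 1·6 + 1
  6 = 6·1
so gcd(27, 7) = 1.

1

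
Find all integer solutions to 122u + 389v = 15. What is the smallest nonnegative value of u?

201

gcd(389, 122) = 1.
1 divides 15, so solutions exist.
By Bézout, 122×(169) + 389×(-53) = 1.
Scale by 15/1 = 15: (u₀, v₀) = (2535, -795).
General solution: u = 2535 + 389t, v = -795 - 122t for integer t.
u ≥ 0: smallest is 2535 mod 389 = 201 (at t = -6), with v = -63.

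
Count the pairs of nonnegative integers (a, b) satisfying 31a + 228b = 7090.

1

gcd(228, 31) = 1  (228 = 7*31 + 11, 31 = 2*11 + 9, 11 = 1*9 + 2, 9 = 4*2 + 1, 2 = 2*1).
Back-substituting, 31*(103) + 228*(-14) = 1.
Scale by 7090: one solution is (730270, -99260). Reduce a mod 228: (214, 2).
General: a = 214 + 228t, b = 2 - 31t.
a ≥ 0 ⇒ t ≥ 0; b ≥ 0 ⇒ t ≤ 0. So t ∈ [0, 0]: 1 solution.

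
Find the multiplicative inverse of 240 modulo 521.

gcd(521, 240) = 1.
By Bézout, 240*(-89) + 521*(41) = 1.
So 240*-89 ≡ 1 (mod 521), and -89 mod 521 = 432.

432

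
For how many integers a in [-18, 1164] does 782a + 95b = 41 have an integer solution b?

gcd(782, 95):
  782 = 8×95 + 22
  95 = 4×22 + 7
  22 = 3×7 + 1
  7 = 7×1
so gcd(782, 95) = 1.
Back-substitute for Bézout coefficients:
  1 = 22 - 3×7
  ... = 782×(13) + 95×(-107)
Scale by 41: particular solution (533, -4387); reduce a mod 95: (58, -477).
General solution: a = 58 + 95t, b = -477 - 782t for integer t.
-18 ≤ 58 + 95t ≤ 1164 gives t ∈ [0, 11], which is 12 values.

12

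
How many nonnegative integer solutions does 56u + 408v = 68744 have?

24

gcd(408, 56) = 8  (408 = 7*56 + 16, 56 = 3*16 + 8, 16 = 2*8).
Back-substituting, 56*(22) + 408*(-3) = 8.
Scale by 8593: one solution is (189046, -25779). Reduce u mod 51: (40, 163).
General: u = 40 + 51t, v = 163 - 7t.
u ≥ 0 ⇒ t ≥ 0; v ≥ 0 ⇒ t ≤ 23. So t ∈ [0, 23]: 24 solutions.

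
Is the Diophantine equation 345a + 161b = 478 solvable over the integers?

gcd(345, 161):
  345 = 2×161 + 23
  161 = 7×23
so gcd(345, 161) = 23.
23 does not divide 478 (remainder 18), so no integer solutions.

no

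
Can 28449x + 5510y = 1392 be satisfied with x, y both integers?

yes

gcd(28449, 5510) = 29  (28449 = 5×5510 + 899, 5510 = 6×899 + 116, 899 = 7×116 + 87, 116 = 1×87 + 29, 87 = 3×29).
29 divides 1392, so integer solutions exist.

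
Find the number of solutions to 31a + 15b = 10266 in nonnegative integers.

22

gcd(31, 15) = 1.
By Bézout, 31*(1) + 15*(-2) = 1.
One solution: (6, 672).
General: a = 6 + 15t, b = 672 - 31t.
a ≥ 0 ⇒ t ≥ 0; b ≥ 0 ⇒ t ≤ 21. So t ∈ [0, 21]: 22 solutions.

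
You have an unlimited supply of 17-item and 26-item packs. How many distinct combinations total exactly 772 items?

1

Need nonnegative integers with 17j + 26k = 772.
gcd(17, 26) = 1, and 17·(-3) + 26·(2) = 1.
So (j₀, k₀) = (-2316, 1544); general j = -2316 + 26t, k = 1544 - 17t.
j ≥ 0 ⇒ t ≥ 90; k ≥ 0 ⇒ t ≤ 90. That's 1 value of t.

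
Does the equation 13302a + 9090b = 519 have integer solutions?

gcd(13302, 9090):
  13302 = 1*9090 + 4212
  9090 = 2*4212 + 666
  4212 = 6*666 + 216
  666 = 3*216 + 18
  216 = 12*18
so gcd(13302, 9090) = 18.
18 does not divide 519 (remainder 15), so no integer solutions.

no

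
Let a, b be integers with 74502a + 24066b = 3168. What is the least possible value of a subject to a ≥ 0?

gcd(74502, 24066) = 18.
18 divides 3168, so solutions exist.
By Bézout, 74502×(-94) + 24066×(291) = 18.
Scale by 3168/18 = 176: (a₀, b₀) = (-16544, 51216).
General solution: a = -16544 + 1337t, b = 51216 - 4139t for integer t.
a ≥ 0: smallest is -16544 mod 1337 = 837 (at t = 13), with b = -2591.

837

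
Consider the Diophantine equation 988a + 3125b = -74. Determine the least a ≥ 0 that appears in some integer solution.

gcd(3125, 988) = 1  (3125 = 3×988 + 161, 988 = 6×161 + 22, 161 = 7×22 + 7, 22 = 3×7 + 1, 7 = 7×1).
1 divides -74, so solutions exist.
Back-substituting, 988×(427) + 3125×(-135) = 1.
Scale by -74/1 = -74: (a₀, b₀) = (-31598, 9990).
General solution: a = -31598 + 3125t, b = 9990 - 988t for integer t.
a ≥ 0: smallest is -31598 mod 3125 = 2777 (at t = 11), with b = -878.

2777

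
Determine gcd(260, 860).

20

gcd(860, 260) = 20  (860 = 3*260 + 80, 260 = 3*80 + 20, 80 = 4*20).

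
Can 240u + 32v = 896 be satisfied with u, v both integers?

gcd(240, 32):
  240 = 7*32 + 16
  32 = 2*16
so gcd(240, 32) = 16.
16 divides 896, so integer solutions exist.

yes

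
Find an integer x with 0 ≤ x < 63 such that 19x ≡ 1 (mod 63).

10

gcd(63, 19) = 1  (63 = 3*19 + 6, 19 = 3*6 + 1, 6 = 6*1).
Back-substituting, 19*(10) + 63*(-3) = 1.
So 19*10 ≡ 1 (mod 63), and 10 mod 63 = 10.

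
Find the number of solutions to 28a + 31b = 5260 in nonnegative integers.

6

gcd(31, 28) = 1  (31 = 1·28 + 3, 28 = 9·3 + 1, 3 = 3·1).
Back-substituting, 28·(10) + 31·(-9) = 1.
Scale by 5260: one solution is (52600, -47340). Reduce a mod 31: (24, 148).
General: a = 24 + 31t, b = 148 - 28t.
a ≥ 0 ⇒ t ≥ 0; b ≥ 0 ⇒ t ≤ 5. So t ∈ [0, 5]: 6 solutions.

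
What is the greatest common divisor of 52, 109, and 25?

gcd(109, 52):
  109 = 2*52 + 5
  52 = 10*5 + 2
  5 = 2*2 + 1
  2 = 2*1
so gcd(109, 52) = 1.
gcd(1, 25) = 1.

1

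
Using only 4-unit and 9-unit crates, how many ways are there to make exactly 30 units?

1

Need nonnegative integers with 4j + 9k = 30.
gcd(4, 9) = 1, and 4·(-2) + 9·(1) = 1.
So (j₀, k₀) = (-60, 30); general j = -60 + 9t, k = 30 - 4t.
j ≥ 0 ⇒ t ≥ 7; k ≥ 0 ⇒ t ≤ 7. That's 1 value of t.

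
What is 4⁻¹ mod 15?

gcd(15, 4) = 1  (15 = 3*4 + 3, 4 = 1*3 + 1, 3 = 3*1).
Back-substituting, 4*(4) + 15*(-1) = 1.
So 4*4 ≡ 1 (mod 15), and 4 mod 15 = 4.

4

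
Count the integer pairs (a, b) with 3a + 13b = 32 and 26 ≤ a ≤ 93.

6

gcd(13, 3):
  13 = 4*3 + 1
  3 = 3*1
so gcd(13, 3) = 1.
Back-substitute for Bézout coefficients:
  1 = 13 - 4*3
  ... = 3*(-4) + 13*(1)
Scale by 32: particular solution (-128, 32); reduce a mod 13: (2, 2).
General solution: a = 2 + 13t, b = 2 - 3t for integer t.
26 ≤ 2 + 13t ≤ 93 gives t ∈ [2, 7], which is 6 values.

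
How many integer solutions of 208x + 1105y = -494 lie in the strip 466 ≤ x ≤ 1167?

8

gcd(1105, 208) = 13.
By Bézout, 208×(16) + 1105×(-3) = 13.
Particular solution: (72, -14).
General solution: x = 72 + 85t, y = -14 - 16t for integer t.
466 ≤ 72 + 85t ≤ 1167 gives t ∈ [5, 12], which is 8 values.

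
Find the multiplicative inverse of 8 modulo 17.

gcd(17, 8):
  17 = 2*8 + 1
  8 = 8*1
so gcd(17, 8) = 1.
Back-substitute for Bézout coefficients:
  1 = 17 - 2*8
  ... = 8*(-2) + 17*(1)
So 8*-2 ≡ 1 (mod 17), and -2 mod 17 = 15.

15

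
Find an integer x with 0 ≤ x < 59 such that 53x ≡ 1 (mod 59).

49

gcd(59, 53):
  59 = 1*53 + 6
  53 = 8*6 + 5
  6 = 1*5 + 1
  5 = 5*1
so gcd(59, 53) = 1.
Back-substitute for Bézout coefficients:
  1 = 6 - 1*5
  ... = 53*(-10) + 59*(9)
So 53*-10 ≡ 1 (mod 59), and -10 mod 59 = 49.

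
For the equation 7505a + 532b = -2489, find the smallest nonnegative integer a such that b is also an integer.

gcd(7505, 532):
  7505 = 14·532 + 57
  532 = 9·57 + 19
  57 = 3·19
so gcd(7505, 532) = 19.
19 divides -2489, so solutions exist.
Back-substitute for Bézout coefficients:
  19 = 532 - 9·57
  ... = 7505·(-9) + 532·(127)
Scale by -2489/19 = -131: (a₀, b₀) = (1179, -16637).
General solution: a = 1179 + 28t, b = -16637 - 395t for integer t.
a ≥ 0: smallest is 1179 mod 28 = 3 (at t = -42), with b = -47.

3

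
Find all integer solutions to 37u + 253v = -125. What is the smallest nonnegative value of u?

gcd(253, 37):
  253 = 6×37 + 31
  37 = 1×31 + 6
  31 = 5×6 + 1
  6 = 6×1
so gcd(253, 37) = 1.
1 divides -125, so solutions exist.
Back-substitute for Bézout coefficients:
  1 = 31 - 5×6
  ... = 37×(-41) + 253×(6)
Scale by -125/1 = -125: (u₀, v₀) = (5125, -750).
General solution: u = 5125 + 253t, v = -750 - 37t for integer t.
u ≥ 0: smallest is 5125 mod 253 = 65 (at t = -20), with v = -10.

65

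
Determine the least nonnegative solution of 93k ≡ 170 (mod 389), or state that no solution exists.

gcd(389, 93) = 1  (389 = 4×93 + 17, 93 = 5×17 + 8, 17 = 2×8 + 1, 8 = 8×1).
1 divides 170, so solutions exist.
Back-substituting, 93×(-46) + 389×(11) = 1.
So 93×(-46) ≡ 1 (mod 389); multiply by 170: k ≡ -7820 (mod 389).
Smallest nonnegative: k = -7820 mod 389 = 349.

349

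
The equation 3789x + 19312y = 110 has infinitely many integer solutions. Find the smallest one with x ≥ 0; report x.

17574

gcd(19312, 3789):
  19312 = 5*3789 + 367
  3789 = 10*367 + 119
  367 = 3*119 + 10
  119 = 11*10 + 9
  10 = 1*9 + 1
  9 = 9*1
so gcd(19312, 3789) = 1.
1 divides 110, so solutions exist.
Back-substitute for Bézout coefficients:
  1 = 10 - 1*9
  ... = 3789*(-1947) + 19312*(382)
Scale by 110/1 = 110: (x₀, y₀) = (-214170, 42020).
General solution: x = -214170 + 19312t, y = 42020 - 3789t for integer t.
x ≥ 0: smallest is -214170 mod 19312 = 17574 (at t = 12), with y = -3448.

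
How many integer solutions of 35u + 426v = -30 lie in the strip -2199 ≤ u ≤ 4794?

gcd(426, 35) = 1  (426 = 12*35 + 6, 35 = 5*6 + 5, 6 = 1*5 + 1, 5 = 5*1).
Back-substituting, 35*(-73) + 426*(6) = 1.
Scale by -30: particular solution (2190, -180); reduce u mod 426: (60, -5).
General solution: u = 60 + 426t, v = -5 - 35t for integer t.
-2199 ≤ 60 + 426t ≤ 4794 gives t ∈ [-5, 11], which is 17 values.

17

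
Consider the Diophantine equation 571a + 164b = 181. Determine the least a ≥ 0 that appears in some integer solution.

gcd(571, 164) = 1  (571 = 3·164 + 79, 164 = 2·79 + 6, 79 = 13·6 + 1, 6 = 6·1).
1 divides 181, so solutions exist.
Back-substituting, 571·(27) + 164·(-94) = 1.
Scale by 181/1 = 181: (a₀, b₀) = (4887, -17014).
General solution: a = 4887 + 164t, b = -17014 - 571t for integer t.
a ≥ 0: smallest is 4887 mod 164 = 131 (at t = -29), with b = -455.

131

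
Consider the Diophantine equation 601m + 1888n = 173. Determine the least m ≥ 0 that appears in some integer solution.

gcd(1888, 601):
  1888 = 3×601 + 85
  601 = 7×85 + 6
  85 = 14×6 + 1
  6 = 6×1
so gcd(1888, 601) = 1.
1 divides 173, so solutions exist.
Back-substitute for Bézout coefficients:
  1 = 85 - 14×6
  ... = 601×(-311) + 1888×(99)
Scale by 173/1 = 173: (m₀, n₀) = (-53803, 17127).
General solution: m = -53803 + 1888t, n = 17127 - 601t for integer t.
m ≥ 0: smallest is -53803 mod 1888 = 949 (at t = 29), with n = -302.

949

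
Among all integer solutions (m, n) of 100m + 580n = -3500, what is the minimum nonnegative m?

gcd(580, 100) = 20.
20 divides -3500, so solutions exist.
By Bézout, 100·(6) + 580·(-1) = 20.
Scale by -3500/20 = -175: (m₀, n₀) = (-1050, 175).
General solution: m = -1050 + 29t, n = 175 - 5t for integer t.
m ≥ 0: smallest is -1050 mod 29 = 23 (at t = 37), with n = -10.

23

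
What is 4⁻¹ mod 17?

13

gcd(17, 4) = 1  (17 = 4*4 + 1, 4 = 4*1).
Back-substituting, 4*(-4) + 17*(1) = 1.
So 4*-4 ≡ 1 (mod 17), and -4 mod 17 = 13.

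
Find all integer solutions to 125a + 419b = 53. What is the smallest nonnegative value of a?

gcd(419, 125) = 1  (419 = 3×125 + 44, 125 = 2×44 + 37, 44 = 1×37 + 7, 37 = 5×7 + 2, 7 = 3×2 + 1, 2 = 2×1).
1 divides 53, so solutions exist.
Back-substituting, 125×(-181) + 419×(54) = 1.
Scale by 53/1 = 53: (a₀, b₀) = (-9593, 2862).
General solution: a = -9593 + 419t, b = 2862 - 125t for integer t.
a ≥ 0: smallest is -9593 mod 419 = 44 (at t = 23), with b = -13.

44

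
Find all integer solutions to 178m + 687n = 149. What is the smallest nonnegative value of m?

gcd(687, 178) = 1  (687 = 3×178 + 153, 178 = 1×153 + 25, 153 = 6×25 + 3, 25 = 8×3 + 1, 3 = 3×1).
1 divides 149, so solutions exist.
Back-substituting, 178×(220) + 687×(-57) = 1.
Scale by 149/1 = 149: (m₀, n₀) = (32780, -8493).
General solution: m = 32780 + 687t, n = -8493 - 178t for integer t.
m ≥ 0: smallest is 32780 mod 687 = 491 (at t = -47), with n = -127.

491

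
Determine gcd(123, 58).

1

gcd(123, 58):
  123 = 2·58 + 7
  58 = 8·7 + 2
  7 = 3·2 + 1
  2 = 2·1
so gcd(123, 58) = 1.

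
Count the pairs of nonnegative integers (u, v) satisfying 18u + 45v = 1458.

gcd(45, 18) = 9.
By Bézout, 18×(-2) + 45×(1) = 9.
One solution: (1, 32).
General: u = 1 + 5t, v = 32 - 2t.
u ≥ 0 ⇒ t ≥ 0; v ≥ 0 ⇒ t ≤ 16. So t ∈ [0, 16]: 17 solutions.

17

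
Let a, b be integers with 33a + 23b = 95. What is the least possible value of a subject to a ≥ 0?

21

gcd(33, 23):
  33 = 1×23 + 10
  23 = 2×10 + 3
  10 = 3×3 + 1
  3 = 3×1
so gcd(33, 23) = 1.
1 divides 95, so solutions exist.
Back-substitute for Bézout coefficients:
  1 = 10 - 3×3
  ... = 33×(7) + 23×(-10)
Scale by 95/1 = 95: (a₀, b₀) = (665, -950).
General solution: a = 665 + 23t, b = -950 - 33t for integer t.
a ≥ 0: smallest is 665 mod 23 = 21 (at t = -28), with b = -26.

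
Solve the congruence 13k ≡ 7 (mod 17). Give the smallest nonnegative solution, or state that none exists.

11

gcd(17, 13) = 1.
1 divides 7, so solutions exist.
By Bézout, 13×(4) + 17×(-3) = 1.
So 13×(4) ≡ 1 (mod 17); multiply by 7: k ≡ 28 (mod 17).
Smallest nonnegative: k = 28 mod 17 = 11.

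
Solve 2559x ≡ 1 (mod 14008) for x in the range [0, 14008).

gcd(14008, 2559) = 1.
By Bézout, 2559×(-2633) + 14008×(481) = 1.
So 2559×-2633 ≡ 1 (mod 14008), and -2633 mod 14008 = 11375.

11375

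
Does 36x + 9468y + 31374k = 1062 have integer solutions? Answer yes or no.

gcd(9468, 36) = 36  (9468 = 263·36).
gcd(36, 31374) = 18.
18 divides 1062, so integer solutions exist.

yes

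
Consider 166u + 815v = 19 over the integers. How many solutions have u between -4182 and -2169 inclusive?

gcd(815, 166):
  815 = 4*166 + 151
  166 = 1*151 + 15
  151 = 10*15 + 1
  15 = 15*1
so gcd(815, 166) = 1.
Back-substitute for Bézout coefficients:
  1 = 151 - 10*15
  ... = 166*(-54) + 815*(11)
Scale by 19: particular solution (-1026, 209); reduce u mod 815: (604, -123).
General solution: u = 604 + 815t, v = -123 - 166t for integer t.
-4182 ≤ 604 + 815t ≤ -2169 gives t ∈ [-5, -4], which is 2 values.

2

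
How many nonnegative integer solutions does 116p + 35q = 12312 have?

3

gcd(116, 35):
  116 = 3·35 + 11
  35 = 3·11 + 2
  11 = 5·2 + 1
  2 = 2·1
so gcd(116, 35) = 1.
Back-substitute for Bézout coefficients:
  1 = 11 - 5·2
  ... = 116·(16) + 35·(-53)
Scale by 12312: one solution is (196992, -652536). Reduce p mod 35: (12, 312).
General: p = 12 + 35t, q = 312 - 116t.
p ≥ 0 ⇒ t ≥ 0; q ≥ 0 ⇒ t ≤ 2. So t ∈ [0, 2]: 3 solutions.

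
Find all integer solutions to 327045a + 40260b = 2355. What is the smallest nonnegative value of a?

gcd(327045, 40260):
  327045 = 8·40260 + 4965
  40260 = 8·4965 + 540
  4965 = 9·540 + 105
  540 = 5·105 + 15
  105 = 7·15
so gcd(327045, 40260) = 15.
15 divides 2355, so solutions exist.
Back-substitute for Bézout coefficients:
  15 = 540 - 5·105
  ... = 327045·(-373) + 40260·(3030)
Scale by 2355/15 = 157: (a₀, b₀) = (-58561, 475710).
General solution: a = -58561 + 2684t, b = 475710 - 21803t for integer t.
a ≥ 0: smallest is -58561 mod 2684 = 487 (at t = 22), with b = -3956.

487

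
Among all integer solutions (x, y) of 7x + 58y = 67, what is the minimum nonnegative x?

51

gcd(58, 7):
  58 = 8×7 + 2
  7 = 3×2 + 1
  2 = 2×1
so gcd(58, 7) = 1.
1 divides 67, so solutions exist.
Back-substitute for Bézout coefficients:
  1 = 7 - 3×2
  ... = 7×(25) + 58×(-3)
Scale by 67/1 = 67: (x₀, y₀) = (1675, -201).
General solution: x = 1675 + 58t, y = -201 - 7t for integer t.
x ≥ 0: smallest is 1675 mod 58 = 51 (at t = -28), with y = -5.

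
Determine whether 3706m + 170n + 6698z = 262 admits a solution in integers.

no

gcd(3706, 170) = 34.
gcd(34, 6698) = 34.
34 does not divide 262 (remainder 24), so no integer solutions.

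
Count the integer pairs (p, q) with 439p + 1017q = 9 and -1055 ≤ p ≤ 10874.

gcd(1017, 439):
  1017 = 2·439 + 139
  439 = 3·139 + 22
  139 = 6·22 + 7
  22 = 3·7 + 1
  7 = 7·1
so gcd(1017, 439) = 1.
Back-substitute for Bézout coefficients:
  1 = 22 - 3·7
  ... = 439·(139) + 1017·(-60)
Scale by 9: particular solution (1251, -540); reduce p mod 1017: (234, -101).
General solution: p = 234 + 1017t, q = -101 - 439t for integer t.
-1055 ≤ 234 + 1017t ≤ 10874 gives t ∈ [-1, 10], which is 12 values.

12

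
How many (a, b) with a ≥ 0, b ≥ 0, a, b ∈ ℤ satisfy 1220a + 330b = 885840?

gcd(1220, 330):
  1220 = 3·330 + 230
  330 = 1·230 + 100
  230 = 2·100 + 30
  100 = 3·30 + 10
  30 = 3·10
so gcd(1220, 330) = 10.
Back-substitute for Bézout coefficients:
  10 = 100 - 3·30
  ... = 1220·(-10) + 330·(37)
Scale by 88584: one solution is (-885840, 3277608). Reduce a mod 33: (12, 2640).
General: a = 12 + 33t, b = 2640 - 122t.
a ≥ 0 ⇒ t ≥ 0; b ≥ 0 ⇒ t ≤ 21. So t ∈ [0, 21]: 22 solutions.

22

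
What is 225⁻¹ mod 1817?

gcd(1817, 225) = 1  (1817 = 8×225 + 17, 225 = 13×17 + 4, 17 = 4×4 + 1, 4 = 4×1).
Back-substituting, 225×(-428) + 1817×(53) = 1.
So 225×-428 ≡ 1 (mod 1817), and -428 mod 1817 = 1389.

1389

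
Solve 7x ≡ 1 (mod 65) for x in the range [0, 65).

28

gcd(65, 7):
  65 = 9×7 + 2
  7 = 3×2 + 1
  2 = 2×1
so gcd(65, 7) = 1.
Back-substitute for Bézout coefficients:
  1 = 7 - 3×2
  ... = 7×(28) + 65×(-3)
So 7×28 ≡ 1 (mod 65), and 28 mod 65 = 28.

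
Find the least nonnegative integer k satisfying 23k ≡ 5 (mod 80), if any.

gcd(80, 23) = 1.
1 divides 5, so solutions exist.
By Bézout, 23×(7) + 80×(-2) = 1.
So 23×(7) ≡ 1 (mod 80); multiply by 5: k ≡ 35 (mod 80).
Smallest nonnegative: k = 35 mod 80 = 35.

35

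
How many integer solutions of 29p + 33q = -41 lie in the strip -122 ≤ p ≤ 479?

gcd(33, 29):
  33 = 1·29 + 4
  29 = 7·4 + 1
  4 = 4·1
so gcd(33, 29) = 1.
Back-substitute for Bézout coefficients:
  1 = 29 - 7·4
  ... = 29·(8) + 33·(-7)
Scale by -41: particular solution (-328, 287); reduce p mod 33: (2, -3).
General solution: p = 2 + 33t, q = -3 - 29t for integer t.
-122 ≤ 2 + 33t ≤ 479 gives t ∈ [-3, 14], which is 18 values.

18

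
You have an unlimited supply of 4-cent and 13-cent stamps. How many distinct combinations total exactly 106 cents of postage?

2

Need nonnegative integers with 4j + 13k = 106.
gcd(4, 13) = 1, and 4·(-3) + 13·(1) = 1.
So (j₀, k₀) = (-318, 106); general j = -318 + 13t, k = 106 - 4t.
j ≥ 0 ⇒ t ≥ 25; k ≥ 0 ⇒ t ≤ 26. That's 2 values of t.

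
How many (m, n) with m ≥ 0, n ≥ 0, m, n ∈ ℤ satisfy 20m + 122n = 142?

1

gcd(122, 20) = 2  (122 = 6×20 + 2, 20 = 10×2).
Back-substituting, 20×(-6) + 122×(1) = 2.
Scale by 71: one solution is (-426, 71). Reduce m mod 61: (1, 1).
General: m = 1 + 61t, n = 1 - 10t.
m ≥ 0 ⇒ t ≥ 0; n ≥ 0 ⇒ t ≤ 0. So t ∈ [0, 0]: 1 solution.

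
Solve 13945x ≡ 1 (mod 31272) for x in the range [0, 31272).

21073

gcd(31272, 13945):
  31272 = 2*13945 + 3382
  13945 = 4*3382 + 417
  3382 = 8*417 + 46
  417 = 9*46 + 3
  46 = 15*3 + 1
  3 = 3*1
so gcd(31272, 13945) = 1.
Back-substitute for Bézout coefficients:
  1 = 46 - 15*3
  ... = 13945*(-10199) + 31272*(4548)
So 13945*-10199 ≡ 1 (mod 31272), and -10199 mod 31272 = 21073.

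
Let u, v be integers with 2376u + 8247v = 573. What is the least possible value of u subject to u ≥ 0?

gcd(8247, 2376) = 3.
3 divides 573, so solutions exist.
By Bézout, 2376·(538) + 8247·(-155) = 3.
Scale by 573/3 = 191: (u₀, v₀) = (102758, -29605).
General solution: u = 102758 + 2749t, v = -29605 - 792t for integer t.
u ≥ 0: smallest is 102758 mod 2749 = 1045 (at t = -37), with v = -301.

1045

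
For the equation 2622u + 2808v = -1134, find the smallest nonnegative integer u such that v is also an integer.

459

gcd(2808, 2622) = 6  (2808 = 1×2622 + 186, 2622 = 14×186 + 18, 186 = 10×18 + 6, 18 = 3×6).
6 divides -1134, so solutions exist.
Back-substituting, 2622×(-151) + 2808×(141) = 6.
Scale by -1134/6 = -189: (u₀, v₀) = (28539, -26649).
General solution: u = 28539 + 468t, v = -26649 - 437t for integer t.
u ≥ 0: smallest is 28539 mod 468 = 459 (at t = -60), with v = -429.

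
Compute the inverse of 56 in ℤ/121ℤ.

67

gcd(121, 56) = 1.
By Bézout, 56*(-54) + 121*(25) = 1.
So 56*-54 ≡ 1 (mod 121), and -54 mod 121 = 67.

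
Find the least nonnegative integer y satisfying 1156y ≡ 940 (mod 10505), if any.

gcd(10505, 1156):
  10505 = 9·1156 + 101
  1156 = 11·101 + 45
  101 = 2·45 + 11
  45 = 4·11 + 1
  11 = 11·1
so gcd(10505, 1156) = 1.
1 divides 940, so solutions exist.
Back-substitute for Bézout coefficients:
  1 = 45 - 4·11
  ... = 1156·(936) + 10505·(-103)
So 1156·(936) ≡ 1 (mod 10505); multiply by 940: y ≡ 879840 (mod 10505).
Smallest nonnegative: y = 879840 mod 10505 = 7925.

7925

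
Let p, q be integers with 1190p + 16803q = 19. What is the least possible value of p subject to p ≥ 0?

gcd(16803, 1190) = 1  (16803 = 14*1190 + 143, 1190 = 8*143 + 46, 143 = 3*46 + 5, 46 = 9*5 + 1, 5 = 5*1).
1 divides 19, so solutions exist.
Back-substituting, 1190*(3290) + 16803*(-233) = 1.
Scale by 19/1 = 19: (p₀, q₀) = (62510, -4427).
General solution: p = 62510 + 16803t, q = -4427 - 1190t for integer t.
p ≥ 0: smallest is 62510 mod 16803 = 12101 (at t = -3), with q = -857.

12101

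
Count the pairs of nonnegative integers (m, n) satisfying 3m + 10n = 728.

gcd(10, 3):
  10 = 3×3 + 1
  3 = 3×1
so gcd(10, 3) = 1.
Back-substitute for Bézout coefficients:
  1 = 10 - 3×3
  ... = 3×(-3) + 10×(1)
Scale by 728: one solution is (-2184, 728). Reduce m mod 10: (6, 71).
General: m = 6 + 10t, n = 71 - 3t.
m ≥ 0 ⇒ t ≥ 0; n ≥ 0 ⇒ t ≤ 23. So t ∈ [0, 23]: 24 solutions.

24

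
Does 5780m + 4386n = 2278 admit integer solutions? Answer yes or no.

gcd(5780, 4386) = 34  (5780 = 1×4386 + 1394, 4386 = 3×1394 + 204, 1394 = 6×204 + 170, 204 = 1×170 + 34, 170 = 5×34).
34 divides 2278, so integer solutions exist.

yes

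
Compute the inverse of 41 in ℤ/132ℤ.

gcd(132, 41) = 1.
By Bézout, 41×(29) + 132×(-9) = 1.
So 41×29 ≡ 1 (mod 132), and 29 mod 132 = 29.

29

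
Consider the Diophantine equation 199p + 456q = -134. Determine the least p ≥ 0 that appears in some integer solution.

382

gcd(456, 199) = 1  (456 = 2×199 + 58, 199 = 3×58 + 25, 58 = 2×25 + 8, 25 = 3×8 + 1, 8 = 8×1).
1 divides -134, so solutions exist.
Back-substituting, 199×(55) + 456×(-24) = 1.
Scale by -134/1 = -134: (p₀, q₀) = (-7370, 3216).
General solution: p = -7370 + 456t, q = 3216 - 199t for integer t.
p ≥ 0: smallest is -7370 mod 456 = 382 (at t = 17), with q = -167.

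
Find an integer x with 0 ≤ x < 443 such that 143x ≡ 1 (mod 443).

gcd(443, 143) = 1.
By Bézout, 143×(158) + 443×(-51) = 1.
So 143×158 ≡ 1 (mod 443), and 158 mod 443 = 158.

158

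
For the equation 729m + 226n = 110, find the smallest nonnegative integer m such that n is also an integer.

206

gcd(729, 226) = 1.
1 divides 110, so solutions exist.
By Bézout, 729×(-31) + 226×(100) = 1.
Scale by 110/1 = 110: (m₀, n₀) = (-3410, 11000).
General solution: m = -3410 + 226t, n = 11000 - 729t for integer t.
m ≥ 0: smallest is -3410 mod 226 = 206 (at t = 16), with n = -664.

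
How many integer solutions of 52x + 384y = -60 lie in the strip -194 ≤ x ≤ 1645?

19

gcd(384, 52) = 4  (384 = 7*52 + 20, 52 = 2*20 + 12, 20 = 1*12 + 8, 12 = 1*8 + 4, 8 = 2*4).
Back-substituting, 52*(37) + 384*(-5) = 4.
Scale by -15: particular solution (-555, 75); reduce x mod 96: (21, -3).
General solution: x = 21 + 96t, y = -3 - 13t for integer t.
-194 ≤ 21 + 96t ≤ 1645 gives t ∈ [-2, 16], which is 19 values.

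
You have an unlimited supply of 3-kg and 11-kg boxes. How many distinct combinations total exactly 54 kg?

2

Need nonnegative integers with 3j + 11k = 54.
gcd(3, 11) = 1, and 3·(4) + 11·(-1) = 1.
So (j₀, k₀) = (216, -54); general j = 216 + 11t, k = -54 - 3t.
j ≥ 0 ⇒ t ≥ -19; k ≥ 0 ⇒ t ≤ -18. That's 2 values of t.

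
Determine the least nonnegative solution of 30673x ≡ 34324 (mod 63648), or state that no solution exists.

32596

gcd(63648, 30673):
  63648 = 2·30673 + 2302
  30673 = 13·2302 + 747
  2302 = 3·747 + 61
  747 = 12·61 + 15
  61 = 4·15 + 1
  15 = 15·1
so gcd(63648, 30673) = 1.
1 divides 34324, so solutions exist.
Back-substitute for Bézout coefficients:
  1 = 61 - 4·15
  ... = 30673·(-4175) + 63648·(2012)
So 30673·(-4175) ≡ 1 (mod 63648); multiply by 34324: x ≡ -143302700 (mod 63648).
Smallest nonnegative: x = -143302700 mod 63648 = 32596.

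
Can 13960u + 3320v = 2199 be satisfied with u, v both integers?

gcd(13960, 3320) = 40  (13960 = 4·3320 + 680, 3320 = 4·680 + 600, 680 = 1·600 + 80, 600 = 7·80 + 40, 80 = 2·40).
40 does not divide 2199 (remainder 39), so no integer solutions.

no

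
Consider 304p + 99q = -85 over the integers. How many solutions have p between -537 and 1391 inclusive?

gcd(304, 99) = 1.
By Bézout, 304·(-14) + 99·(43) = 1.
Particular solution: (2, -7).
General solution: p = 2 + 99t, q = -7 - 304t for integer t.
-537 ≤ 2 + 99t ≤ 1391 gives t ∈ [-5, 14], which is 20 values.

20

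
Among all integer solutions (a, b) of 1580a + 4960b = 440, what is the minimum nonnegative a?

242

gcd(4960, 1580) = 20  (4960 = 3·1580 + 220, 1580 = 7·220 + 40, 220 = 5·40 + 20, 40 = 2·20).
20 divides 440, so solutions exist.
Back-substituting, 1580·(-113) + 4960·(36) = 20.
Scale by 440/20 = 22: (a₀, b₀) = (-2486, 792).
General solution: a = -2486 + 248t, b = 792 - 79t for integer t.
a ≥ 0: smallest is -2486 mod 248 = 242 (at t = 11), with b = -77.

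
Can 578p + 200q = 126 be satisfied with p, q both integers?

yes

gcd(578, 200) = 2.
2 divides 126, so integer solutions exist.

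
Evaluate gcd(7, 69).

1

gcd(69, 7):
  69 = 9·7 + 6
  7 = 1·6 + 1
  6 = 6·1
so gcd(69, 7) = 1.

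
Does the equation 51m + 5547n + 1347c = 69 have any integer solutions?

yes

gcd(5547, 51) = 3  (5547 = 108·51 + 39, 51 = 1·39 + 12, 39 = 3·12 + 3, 12 = 4·3).
gcd(3, 1347) = 3.
3 divides 69, so integer solutions exist.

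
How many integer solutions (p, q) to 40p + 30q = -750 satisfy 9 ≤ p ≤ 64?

gcd(40, 30):
  40 = 1·30 + 10
  30 = 3·10
so gcd(40, 30) = 10.
Back-substitute for Bézout coefficients:
  10 = 40 - 1·30
  ... = 40·(1) + 30·(-1)
Scale by -75: particular solution (-75, 75); reduce p mod 3: (0, -25).
General solution: p = 0 + 3t, q = -25 - 4t for integer t.
9 ≤ 0 + 3t ≤ 64 gives t ∈ [3, 21], which is 19 values.

19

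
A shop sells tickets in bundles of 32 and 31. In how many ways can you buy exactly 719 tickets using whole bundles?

1

Need nonnegative integers with 32j + 31k = 719.
gcd(32, 31) = 1, and 32·(1) + 31·(-1) = 1.
So (j₀, k₀) = (719, -719); general j = 719 + 31t, k = -719 - 32t.
j ≥ 0 ⇒ t ≥ -23; k ≥ 0 ⇒ t ≤ -23. That's 1 value of t.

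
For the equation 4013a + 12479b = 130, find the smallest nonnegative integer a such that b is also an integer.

gcd(12479, 4013):
  12479 = 3*4013 + 440
  4013 = 9*440 + 53
  440 = 8*53 + 16
  53 = 3*16 + 5
  16 = 3*5 + 1
  5 = 5*1
so gcd(12479, 4013) = 1.
1 divides 130, so solutions exist.
Back-substitute for Bézout coefficients:
  1 = 16 - 3*5
  ... = 4013*(-2354) + 12479*(757)
Scale by 130/1 = 130: (a₀, b₀) = (-306020, 98410).
General solution: a = -306020 + 12479t, b = 98410 - 4013t for integer t.
a ≥ 0: smallest is -306020 mod 12479 = 5955 (at t = 25), with b = -1915.

5955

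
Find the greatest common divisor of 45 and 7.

1

gcd(45, 7):
  45 = 6*7 + 3
  7 = 2*3 + 1
  3 = 3*1
so gcd(45, 7) = 1.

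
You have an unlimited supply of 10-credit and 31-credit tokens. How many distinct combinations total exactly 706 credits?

Need nonnegative integers with 10j + 31k = 706.
gcd(10, 31) = 1, and 10·(-3) + 31·(1) = 1.
So (j₀, k₀) = (-2118, 706); general j = -2118 + 31t, k = 706 - 10t.
j ≥ 0 ⇒ t ≥ 69; k ≥ 0 ⇒ t ≤ 70. That's 2 values of t.

2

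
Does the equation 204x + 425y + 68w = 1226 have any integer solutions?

gcd(425, 204) = 17  (425 = 2×204 + 17, 204 = 12×17).
gcd(17, 68) = 17.
17 does not divide 1226 (remainder 2), so no integer solutions.

no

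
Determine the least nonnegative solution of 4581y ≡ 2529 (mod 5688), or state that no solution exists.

157

gcd(5688, 4581):
  5688 = 1·4581 + 1107
  4581 = 4·1107 + 153
  1107 = 7·153 + 36
  153 = 4·36 + 9
  36 = 4·9
so gcd(5688, 4581) = 9.
9 divides 2529, so solutions exist.
Back-substitute for Bézout coefficients:
  9 = 153 - 4·36
  ... = 4581·(149) + 5688·(-120)
So 4581·(149) ≡ 9 (mod 5688); multiply by 281: y ≡ 41869 (mod 632).
Smallest nonnegative: y = 41869 mod 632 = 157.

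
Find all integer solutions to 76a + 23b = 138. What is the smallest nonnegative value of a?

0

gcd(76, 23) = 1.
1 divides 138, so solutions exist.
By Bézout, 76*(10) + 23*(-33) = 1.
Scale by 138/1 = 138: (a₀, b₀) = (1380, -4554).
General solution: a = 1380 + 23t, b = -4554 - 76t for integer t.
a ≥ 0: smallest is 1380 mod 23 = 0 (at t = -60), with b = 6.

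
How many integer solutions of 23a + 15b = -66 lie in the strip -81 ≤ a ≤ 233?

21

gcd(23, 15):
  23 = 1*15 + 8
  15 = 1*8 + 7
  8 = 1*7 + 1
  7 = 7*1
so gcd(23, 15) = 1.
Back-substitute for Bézout coefficients:
  1 = 8 - 1*7
  ... = 23*(2) + 15*(-3)
Scale by -66: particular solution (-132, 198); reduce a mod 15: (3, -9).
General solution: a = 3 + 15t, b = -9 - 23t for integer t.
-81 ≤ 3 + 15t ≤ 233 gives t ∈ [-5, 15], which is 21 values.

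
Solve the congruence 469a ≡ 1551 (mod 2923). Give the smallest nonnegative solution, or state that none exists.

1175

gcd(2923, 469):
  2923 = 6*469 + 109
  469 = 4*109 + 33
  109 = 3*33 + 10
  33 = 3*10 + 3
  10 = 3*3 + 1
  3 = 3*1
so gcd(2923, 469) = 1.
1 divides 1551, so solutions exist.
Back-substitute for Bézout coefficients:
  1 = 10 - 3*3
  ... = 469*(-885) + 2923*(142)
So 469*(-885) ≡ 1 (mod 2923); multiply by 1551: a ≡ -1372635 (mod 2923).
Smallest nonnegative: a = -1372635 mod 2923 = 1175.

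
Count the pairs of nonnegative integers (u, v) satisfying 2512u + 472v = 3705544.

gcd(2512, 472):
  2512 = 5×472 + 152
  472 = 3×152 + 16
  152 = 9×16 + 8
  16 = 2×8
so gcd(2512, 472) = 8.
Back-substitute for Bézout coefficients:
  8 = 152 - 9×16
  ... = 2512×(28) + 472×(-149)
Scale by 463193: one solution is (12969404, -69015757). Reduce u mod 59: (24, 7723).
General: u = 24 + 59t, v = 7723 - 314t.
u ≥ 0 ⇒ t ≥ 0; v ≥ 0 ⇒ t ≤ 24. So t ∈ [0, 24]: 25 solutions.

25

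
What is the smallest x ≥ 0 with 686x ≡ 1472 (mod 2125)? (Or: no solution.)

727

gcd(2125, 686):
  2125 = 3·686 + 67
  686 = 10·67 + 16
  67 = 4·16 + 3
  16 = 5·3 + 1
  3 = 3·1
so gcd(2125, 686) = 1.
1 divides 1472, so solutions exist.
Back-substitute for Bézout coefficients:
  1 = 16 - 5·3
  ... = 686·(666) + 2125·(-215)
So 686·(666) ≡ 1 (mod 2125); multiply by 1472: x ≡ 980352 (mod 2125).
Smallest nonnegative: x = 980352 mod 2125 = 727.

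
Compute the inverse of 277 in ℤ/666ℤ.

gcd(666, 277) = 1.
By Bézout, 277×(-113) + 666×(47) = 1.
So 277×-113 ≡ 1 (mod 666), and -113 mod 666 = 553.

553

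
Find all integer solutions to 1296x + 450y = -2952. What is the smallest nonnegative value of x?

13

gcd(1296, 450) = 18.
18 divides -2952, so solutions exist.
By Bézout, 1296·(8) + 450·(-23) = 18.
Scale by -2952/18 = -164: (x₀, y₀) = (-1312, 3772).
General solution: x = -1312 + 25t, y = 3772 - 72t for integer t.
x ≥ 0: smallest is -1312 mod 25 = 13 (at t = 53), with y = -44.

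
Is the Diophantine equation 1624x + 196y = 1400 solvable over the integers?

yes

gcd(1624, 196) = 28  (1624 = 8×196 + 56, 196 = 3×56 + 28, 56 = 2×28).
28 divides 1400, so integer solutions exist.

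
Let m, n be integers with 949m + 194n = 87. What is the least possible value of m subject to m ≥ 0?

79

gcd(949, 194):
  949 = 4×194 + 173
  194 = 1×173 + 21
  173 = 8×21 + 5
  21 = 4×5 + 1
  5 = 5×1
so gcd(949, 194) = 1.
1 divides 87, so solutions exist.
Back-substitute for Bézout coefficients:
  1 = 21 - 4×5
  ... = 949×(-37) + 194×(181)
Scale by 87/1 = 87: (m₀, n₀) = (-3219, 15747).
General solution: m = -3219 + 194t, n = 15747 - 949t for integer t.
m ≥ 0: smallest is -3219 mod 194 = 79 (at t = 17), with n = -386.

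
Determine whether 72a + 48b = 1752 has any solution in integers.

gcd(72, 48) = 24.
24 divides 1752, so integer solutions exist.

yes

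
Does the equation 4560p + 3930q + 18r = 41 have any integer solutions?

gcd(4560, 3930) = 30  (4560 = 1*3930 + 630, 3930 = 6*630 + 150, 630 = 4*150 + 30, 150 = 5*30).
gcd(30, 18) = 6.
6 does not divide 41 (remainder 5), so no integer solutions.

no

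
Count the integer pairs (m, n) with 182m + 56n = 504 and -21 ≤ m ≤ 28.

gcd(182, 56):
  182 = 3*56 + 14
  56 = 4*14
so gcd(182, 56) = 14.
Back-substitute for Bézout coefficients:
  14 = 182 - 3*56
  ... = 182*(1) + 56*(-3)
Scale by 36: particular solution (36, -108); reduce m mod 4: (0, 9).
General solution: m = 0 + 4t, n = 9 - 13t for integer t.
-21 ≤ 0 + 4t ≤ 28 gives t ∈ [-5, 7], which is 13 values.

13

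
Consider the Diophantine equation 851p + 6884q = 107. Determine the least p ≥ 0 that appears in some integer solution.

6601

gcd(6884, 851) = 1.
1 divides 107, so solutions exist.
By Bézout, 851*(-453) + 6884*(56) = 1.
Scale by 107/1 = 107: (p₀, q₀) = (-48471, 5992).
General solution: p = -48471 + 6884t, q = 5992 - 851t for integer t.
p ≥ 0: smallest is -48471 mod 6884 = 6601 (at t = 8), with q = -816.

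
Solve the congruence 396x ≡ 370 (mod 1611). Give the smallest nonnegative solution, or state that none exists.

gcd(1611, 396) = 9.
9 does not divide 370, so the congruence has no solution.

no solution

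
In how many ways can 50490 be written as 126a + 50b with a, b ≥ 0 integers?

gcd(126, 50) = 2  (126 = 2×50 + 26, 50 = 1×26 + 24, 26 = 1×24 + 2, 24 = 12×2).
Back-substituting, 126×(2) + 50×(-5) = 2.
Scale by 25245: one solution is (50490, -126225). Reduce a mod 25: (15, 972).
General: a = 15 + 25t, b = 972 - 63t.
a ≥ 0 ⇒ t ≥ 0; b ≥ 0 ⇒ t ≤ 15. So t ∈ [0, 15]: 16 solutions.

16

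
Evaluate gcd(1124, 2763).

gcd(2763, 1124):
  2763 = 2*1124 + 515
  1124 = 2*515 + 94
  515 = 5*94 + 45
  94 = 2*45 + 4
  45 = 11*4 + 1
  4 = 4*1
so gcd(2763, 1124) = 1.

1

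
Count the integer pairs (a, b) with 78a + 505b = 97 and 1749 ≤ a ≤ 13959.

gcd(505, 78) = 1.
By Bézout, 78·(-123) + 505·(19) = 1.
Particular solution: (189, -29).
General solution: a = 189 + 505t, b = -29 - 78t for integer t.
1749 ≤ 189 + 505t ≤ 13959 gives t ∈ [4, 27], which is 24 values.

24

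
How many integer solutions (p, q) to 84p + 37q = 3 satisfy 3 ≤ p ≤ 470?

gcd(84, 37) = 1  (84 = 2×37 + 10, 37 = 3×10 + 7, 10 = 1×7 + 3, 7 = 2×3 + 1, 3 = 3×1).
Back-substituting, 84×(-11) + 37×(25) = 1.
Scale by 3: particular solution (-33, 75); reduce p mod 37: (4, -9).
General solution: p = 4 + 37t, q = -9 - 84t for integer t.
3 ≤ 4 + 37t ≤ 470 gives t ∈ [0, 12], which is 13 values.

13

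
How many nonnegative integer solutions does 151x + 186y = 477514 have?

17

gcd(186, 151) = 1  (186 = 1×151 + 35, 151 = 4×35 + 11, 35 = 3×11 + 2, 11 = 5×2 + 1, 2 = 2×1).
Back-substituting, 151×(85) + 186×(-69) = 1.
Scale by 477514: one solution is (40588690, -32948466). Reduce x mod 186: (142, 2452).
General: x = 142 + 186t, y = 2452 - 151t.
x ≥ 0 ⇒ t ≥ 0; y ≥ 0 ⇒ t ≤ 16. So t ∈ [0, 16]: 17 solutions.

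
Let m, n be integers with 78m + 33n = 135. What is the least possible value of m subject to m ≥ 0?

3

gcd(78, 33) = 3.
3 divides 135, so solutions exist.
By Bézout, 78×(3) + 33×(-7) = 3.
Scale by 135/3 = 45: (m₀, n₀) = (135, -315).
General solution: m = 135 + 11t, n = -315 - 26t for integer t.
m ≥ 0: smallest is 135 mod 11 = 3 (at t = -12), with n = -3.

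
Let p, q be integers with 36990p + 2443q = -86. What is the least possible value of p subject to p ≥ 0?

gcd(36990, 2443) = 1.
1 divides -86, so solutions exist.
By Bézout, 36990*(-262) + 2443*(3967) = 1.
Scale by -86/1 = -86: (p₀, q₀) = (22532, -341162).
General solution: p = 22532 + 2443t, q = -341162 - 36990t for integer t.
p ≥ 0: smallest is 22532 mod 2443 = 545 (at t = -9), with q = -8252.

545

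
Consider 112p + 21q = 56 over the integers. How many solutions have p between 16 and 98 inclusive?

gcd(112, 21) = 7.
By Bézout, 112·(1) + 21·(-5) = 7.
Particular solution: (2, -8).
General solution: p = 2 + 3t, q = -8 - 16t for integer t.
16 ≤ 2 + 3t ≤ 98 gives t ∈ [5, 32], which is 28 values.

28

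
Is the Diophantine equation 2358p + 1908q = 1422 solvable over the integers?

yes

gcd(2358, 1908):
  2358 = 1*1908 + 450
  1908 = 4*450 + 108
  450 = 4*108 + 18
  108 = 6*18
so gcd(2358, 1908) = 18.
18 divides 1422, so integer solutions exist.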